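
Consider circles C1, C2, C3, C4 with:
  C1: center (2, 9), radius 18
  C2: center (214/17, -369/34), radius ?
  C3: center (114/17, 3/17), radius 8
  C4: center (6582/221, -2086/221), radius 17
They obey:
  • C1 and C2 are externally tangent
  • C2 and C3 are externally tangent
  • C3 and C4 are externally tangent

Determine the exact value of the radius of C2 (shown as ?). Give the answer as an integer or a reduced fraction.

9/2

1. [ext C1·C2]  r_C2² + 36r_C2 − 729/4 = 0  ⇒  r_C2 = 9/2 (r>0 drops 1)
2. [ext C2·C3]  r_C2² + 16r_C2 − 369/4 = 0  ⇒  r_C2 = 9/2 (r>0 drops 1)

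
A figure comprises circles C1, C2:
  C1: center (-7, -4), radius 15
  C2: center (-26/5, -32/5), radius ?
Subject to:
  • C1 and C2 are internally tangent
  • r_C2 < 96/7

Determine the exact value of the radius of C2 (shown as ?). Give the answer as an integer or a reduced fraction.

1. [int C1,C2]  r_C2² − 30r_C2 + 216 = 0  ⇒  r_C2 = 12 or 18
2. given r_C2 < 96/7: keep 12

12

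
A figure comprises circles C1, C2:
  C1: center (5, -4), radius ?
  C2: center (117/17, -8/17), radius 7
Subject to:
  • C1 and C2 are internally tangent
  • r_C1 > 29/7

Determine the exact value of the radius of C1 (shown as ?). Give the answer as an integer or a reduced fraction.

1. [int C1,C2]  r_C1² − 14r_C1 + 33 = 0  ⇒  r_C1 = 3 or 11
2. given r_C1 > 29/7: keep 11

11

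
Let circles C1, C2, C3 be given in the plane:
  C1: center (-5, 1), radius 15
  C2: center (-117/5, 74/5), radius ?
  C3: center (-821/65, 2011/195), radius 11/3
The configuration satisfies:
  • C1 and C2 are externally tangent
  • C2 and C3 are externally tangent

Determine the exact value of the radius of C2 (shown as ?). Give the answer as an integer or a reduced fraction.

8

1. [ext C1·C2]  r_C2² + 30r_C2 − 304 = 0  ⇒  r_C2 = 8 (r>0 drops 1)
2. [ext C2·C3]  r_C2² + (22/3)r_C2 − 368/3 = 0  ⇒  r_C2 = 8 (r>0 drops 1)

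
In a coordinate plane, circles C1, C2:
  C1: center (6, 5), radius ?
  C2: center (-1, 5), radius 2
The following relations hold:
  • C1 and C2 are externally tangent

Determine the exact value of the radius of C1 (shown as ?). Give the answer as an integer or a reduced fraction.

1. [ext C1·C2]  r_C1² + 4r_C1 − 45 = 0  ⇒  r_C1 = 5 (r>0 drops 1)

5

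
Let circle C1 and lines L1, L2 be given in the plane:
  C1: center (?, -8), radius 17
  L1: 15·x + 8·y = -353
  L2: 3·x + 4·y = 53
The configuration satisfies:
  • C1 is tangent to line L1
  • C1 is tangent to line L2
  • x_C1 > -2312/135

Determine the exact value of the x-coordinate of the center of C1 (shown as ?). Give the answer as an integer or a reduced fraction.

1. [C1‖L1]  x_C1² + (578/15)x_C1 = 0  ⇒  x_C1 = -578/15 or 0
2. [C1‖L2]  x_C1² − (170/3)x_C1 = 0  ⇒  x_C1 = 0 or 170/3

0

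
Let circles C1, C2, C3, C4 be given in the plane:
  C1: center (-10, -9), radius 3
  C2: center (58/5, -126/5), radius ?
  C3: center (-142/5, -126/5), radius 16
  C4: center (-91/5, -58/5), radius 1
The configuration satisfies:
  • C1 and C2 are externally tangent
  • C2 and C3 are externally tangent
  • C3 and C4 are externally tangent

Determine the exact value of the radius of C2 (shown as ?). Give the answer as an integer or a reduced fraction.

24

1. [ext C1·C2]  r_C2² + 6r_C2 − 720 = 0  ⇒  r_C2 = 24 (r>0 drops 1)
2. [ext C2·C3]  r_C2² + 32r_C2 − 1344 = 0  ⇒  r_C2 = 24 (r>0 drops 1)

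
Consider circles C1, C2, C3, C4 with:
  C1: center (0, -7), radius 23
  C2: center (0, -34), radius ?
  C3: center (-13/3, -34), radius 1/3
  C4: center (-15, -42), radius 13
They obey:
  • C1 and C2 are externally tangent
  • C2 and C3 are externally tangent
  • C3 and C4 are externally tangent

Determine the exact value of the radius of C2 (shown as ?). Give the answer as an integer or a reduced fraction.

4

1. [ext C1·C2]  r_C2² + 46r_C2 − 200 = 0  ⇒  r_C2 = 4 (r>0 drops 1)
2. [ext C2·C3]  r_C2² + (2/3)r_C2 − 56/3 = 0  ⇒  r_C2 = 4 (r>0 drops 1)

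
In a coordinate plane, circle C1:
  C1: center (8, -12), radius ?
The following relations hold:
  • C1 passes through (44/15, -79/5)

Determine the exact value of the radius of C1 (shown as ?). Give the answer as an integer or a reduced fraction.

19/3

1. [C1∋P]  r_C1² − 361/9 = 0  ⇒  r_C1 = 19/3 (r>0 drops 1)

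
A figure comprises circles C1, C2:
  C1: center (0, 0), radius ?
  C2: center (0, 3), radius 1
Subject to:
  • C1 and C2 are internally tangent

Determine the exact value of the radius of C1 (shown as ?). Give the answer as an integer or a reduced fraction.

4

1. [int C1,C2]  r_C1² − 2r_C1 − 8 = 0  ⇒  r_C1 = 4 (r>0 drops 1)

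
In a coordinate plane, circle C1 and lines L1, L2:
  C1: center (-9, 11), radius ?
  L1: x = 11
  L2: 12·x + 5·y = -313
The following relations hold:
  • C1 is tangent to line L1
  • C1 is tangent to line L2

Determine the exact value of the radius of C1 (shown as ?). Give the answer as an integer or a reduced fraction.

1. [C1‖L1]  r_C1² − 400 = 0  ⇒  r_C1 = 20 (r>0 drops 1)
2. [C1‖L2]  r_C1² − 400 = 0  ⇒  r_C1 = 20 (r>0 drops 1)

20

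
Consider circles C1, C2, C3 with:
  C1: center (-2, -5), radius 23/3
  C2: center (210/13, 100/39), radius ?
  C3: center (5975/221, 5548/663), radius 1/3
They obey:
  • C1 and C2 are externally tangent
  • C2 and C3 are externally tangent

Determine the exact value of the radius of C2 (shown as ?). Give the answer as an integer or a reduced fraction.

12

1. [ext C1·C2]  r_C2² + (46/3)r_C2 − 328 = 0  ⇒  r_C2 = 12 (r>0 drops 1)
2. [ext C2·C3]  r_C2² + (2/3)r_C2 − 152 = 0  ⇒  r_C2 = 12 (r>0 drops 1)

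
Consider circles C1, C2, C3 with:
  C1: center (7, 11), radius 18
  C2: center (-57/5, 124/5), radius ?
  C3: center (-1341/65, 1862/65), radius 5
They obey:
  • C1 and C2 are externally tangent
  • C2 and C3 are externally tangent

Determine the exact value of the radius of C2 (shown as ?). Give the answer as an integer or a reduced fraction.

1. [ext C1·C2]  r_C2² + 36r_C2 − 205 = 0  ⇒  r_C2 = 5 (r>0 drops 1)
2. [ext C2·C3]  r_C2² + 10r_C2 − 75 = 0  ⇒  r_C2 = 5 (r>0 drops 1)

5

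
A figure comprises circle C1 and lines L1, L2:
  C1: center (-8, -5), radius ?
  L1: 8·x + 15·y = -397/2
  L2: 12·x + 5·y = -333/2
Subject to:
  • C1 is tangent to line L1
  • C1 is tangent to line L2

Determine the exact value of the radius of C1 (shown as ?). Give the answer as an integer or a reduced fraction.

7/2

1. [C1‖L1]  r_C1² − 49/4 = 0  ⇒  r_C1 = 7/2 (r>0 drops 1)
2. [C1‖L2]  r_C1² − 49/4 = 0  ⇒  r_C1 = 7/2 (r>0 drops 1)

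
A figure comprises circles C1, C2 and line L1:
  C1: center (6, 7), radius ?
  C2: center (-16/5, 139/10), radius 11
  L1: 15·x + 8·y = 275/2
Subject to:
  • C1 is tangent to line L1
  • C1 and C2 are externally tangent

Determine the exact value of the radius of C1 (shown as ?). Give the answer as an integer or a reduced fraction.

1/2

1. [C1‖L1]  r_C1² − 1/4 = 0  ⇒  r_C1 = 1/2 (r>0 drops 1)
2. [ext C1·C2]  r_C1² + 22r_C1 − 45/4 = 0  ⇒  r_C1 = 1/2 (r>0 drops 1)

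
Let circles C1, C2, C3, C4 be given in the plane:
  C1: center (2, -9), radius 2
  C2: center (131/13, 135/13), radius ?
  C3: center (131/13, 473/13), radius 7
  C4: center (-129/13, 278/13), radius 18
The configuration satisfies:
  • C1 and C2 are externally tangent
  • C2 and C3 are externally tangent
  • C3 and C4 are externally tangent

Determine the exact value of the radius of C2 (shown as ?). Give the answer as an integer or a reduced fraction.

1. [ext C1·C2]  r_C2² + 4r_C2 − 437 = 0  ⇒  r_C2 = 19 (r>0 drops 1)
2. [ext C2·C3]  r_C2² + 14r_C2 − 627 = 0  ⇒  r_C2 = 19 (r>0 drops 1)

19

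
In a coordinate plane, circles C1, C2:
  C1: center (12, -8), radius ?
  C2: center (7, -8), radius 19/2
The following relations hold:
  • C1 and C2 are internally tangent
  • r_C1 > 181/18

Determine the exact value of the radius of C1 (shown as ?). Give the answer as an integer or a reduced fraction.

1. [int C1,C2]  r_C1² − 19r_C1 + 261/4 = 0  ⇒  r_C1 = 9/2 or 29/2
2. given r_C1 > 181/18: keep 29/2

29/2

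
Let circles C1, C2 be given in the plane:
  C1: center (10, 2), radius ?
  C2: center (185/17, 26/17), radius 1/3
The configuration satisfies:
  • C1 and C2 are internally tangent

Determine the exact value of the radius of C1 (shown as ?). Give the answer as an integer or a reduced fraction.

1. [int C1,C2]  r_C1² − (2/3)r_C1 − 8/9 = 0  ⇒  r_C1 = 4/3 (r>0 drops 1)

4/3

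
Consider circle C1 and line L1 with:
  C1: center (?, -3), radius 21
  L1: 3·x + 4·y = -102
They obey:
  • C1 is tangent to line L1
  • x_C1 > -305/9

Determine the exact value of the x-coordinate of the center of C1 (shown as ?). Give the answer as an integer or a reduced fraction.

1. [C1‖L1]  x_C1² + 60x_C1 − 325 = 0  ⇒  x_C1 = -65 or 5
2. given x_C1 > -305/9: keep 5

5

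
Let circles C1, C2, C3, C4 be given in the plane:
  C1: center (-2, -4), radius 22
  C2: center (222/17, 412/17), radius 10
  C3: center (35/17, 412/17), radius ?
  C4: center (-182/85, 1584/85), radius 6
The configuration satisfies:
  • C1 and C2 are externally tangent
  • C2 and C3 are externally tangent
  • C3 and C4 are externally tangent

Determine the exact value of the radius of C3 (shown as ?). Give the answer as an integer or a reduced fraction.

1. [ext C2·C3]  r_C3² + 20r_C3 − 21 = 0  ⇒  r_C3 = 1 (r>0 drops 1)
2. [ext C3·C4]  r_C3² + 12r_C3 − 13 = 0  ⇒  r_C3 = 1 (r>0 drops 1)

1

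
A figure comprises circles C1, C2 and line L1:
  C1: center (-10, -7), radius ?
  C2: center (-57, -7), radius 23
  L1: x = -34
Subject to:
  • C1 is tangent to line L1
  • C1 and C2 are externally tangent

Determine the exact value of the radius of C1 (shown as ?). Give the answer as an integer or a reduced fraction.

1. [C1‖L1]  r_C1² − 576 = 0  ⇒  r_C1 = 24 (r>0 drops 1)
2. [ext C1·C2]  r_C1² + 46r_C1 − 1680 = 0  ⇒  r_C1 = 24 (r>0 drops 1)

24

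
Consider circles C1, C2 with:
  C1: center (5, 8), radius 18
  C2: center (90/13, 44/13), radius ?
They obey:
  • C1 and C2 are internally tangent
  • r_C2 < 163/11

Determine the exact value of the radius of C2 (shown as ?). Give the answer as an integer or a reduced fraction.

1. [int C1,C2]  r_C2² − 36r_C2 + 299 = 0  ⇒  r_C2 = 13 or 23
2. given r_C2 < 163/11: keep 13

13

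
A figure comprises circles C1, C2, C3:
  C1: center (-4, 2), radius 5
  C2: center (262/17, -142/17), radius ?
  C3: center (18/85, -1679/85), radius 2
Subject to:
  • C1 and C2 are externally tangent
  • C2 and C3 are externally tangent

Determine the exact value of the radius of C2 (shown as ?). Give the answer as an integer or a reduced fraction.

1. [ext C1·C2]  r_C2² + 10r_C2 − 459 = 0  ⇒  r_C2 = 17 (r>0 drops 1)
2. [ext C2·C3]  r_C2² + 4r_C2 − 357 = 0  ⇒  r_C2 = 17 (r>0 drops 1)

17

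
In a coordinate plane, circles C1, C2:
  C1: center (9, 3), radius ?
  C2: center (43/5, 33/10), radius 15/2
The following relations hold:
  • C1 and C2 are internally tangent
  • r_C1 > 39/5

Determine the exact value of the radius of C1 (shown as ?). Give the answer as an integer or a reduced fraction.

8

1. [int C1,C2]  r_C1² − 15r_C1 + 56 = 0  ⇒  r_C1 = 7 or 8
2. given r_C1 > 39/5: keep 8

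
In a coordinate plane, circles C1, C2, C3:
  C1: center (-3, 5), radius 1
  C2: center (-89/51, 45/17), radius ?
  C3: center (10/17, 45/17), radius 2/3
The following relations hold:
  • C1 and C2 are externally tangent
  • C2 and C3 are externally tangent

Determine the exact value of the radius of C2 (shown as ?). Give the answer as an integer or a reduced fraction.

1. [ext C1·C2]  r_C2² + 2r_C2 − 55/9 = 0  ⇒  r_C2 = 5/3 (r>0 drops 1)
2. [ext C2·C3]  r_C2² + (4/3)r_C2 − 5 = 0  ⇒  r_C2 = 5/3 (r>0 drops 1)

5/3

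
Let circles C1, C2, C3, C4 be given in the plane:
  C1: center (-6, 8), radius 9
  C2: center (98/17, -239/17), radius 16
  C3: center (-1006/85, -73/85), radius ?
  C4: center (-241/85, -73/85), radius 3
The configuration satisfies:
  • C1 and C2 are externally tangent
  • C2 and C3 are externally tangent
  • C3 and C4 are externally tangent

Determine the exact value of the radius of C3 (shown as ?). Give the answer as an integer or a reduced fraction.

6

1. [ext C2·C3]  r_C3² + 32r_C3 − 228 = 0  ⇒  r_C3 = 6 (r>0 drops 1)
2. [ext C3·C4]  r_C3² + 6r_C3 − 72 = 0  ⇒  r_C3 = 6 (r>0 drops 1)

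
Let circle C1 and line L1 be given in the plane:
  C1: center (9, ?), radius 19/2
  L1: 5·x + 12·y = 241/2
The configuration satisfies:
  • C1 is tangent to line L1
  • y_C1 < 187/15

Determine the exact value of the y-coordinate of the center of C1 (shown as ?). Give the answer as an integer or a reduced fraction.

1. [C1‖L1]  y_C1² − (151/12)y_C1 − 199/3 = 0  ⇒  y_C1 = -4 or 199/12
2. given y_C1 < 187/15: keep -4

-4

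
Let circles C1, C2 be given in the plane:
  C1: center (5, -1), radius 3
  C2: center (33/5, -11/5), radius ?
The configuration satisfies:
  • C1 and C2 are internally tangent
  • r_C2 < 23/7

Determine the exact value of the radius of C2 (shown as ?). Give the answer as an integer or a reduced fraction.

1. [int C1,C2]  r_C2² − 6r_C2 + 5 = 0  ⇒  r_C2 = 1 or 5
2. given r_C2 < 23/7: keep 1

1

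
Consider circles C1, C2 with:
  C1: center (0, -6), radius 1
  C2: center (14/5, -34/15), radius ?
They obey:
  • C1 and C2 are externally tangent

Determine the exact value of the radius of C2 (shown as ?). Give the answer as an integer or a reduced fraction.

11/3

1. [ext C1·C2]  r_C2² + 2r_C2 − 187/9 = 0  ⇒  r_C2 = 11/3 (r>0 drops 1)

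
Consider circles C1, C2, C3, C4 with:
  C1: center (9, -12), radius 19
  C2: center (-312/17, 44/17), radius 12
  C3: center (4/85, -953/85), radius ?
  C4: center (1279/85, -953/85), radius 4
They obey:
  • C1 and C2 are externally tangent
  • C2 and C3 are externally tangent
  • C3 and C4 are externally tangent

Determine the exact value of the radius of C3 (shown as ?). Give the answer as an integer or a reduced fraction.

1. [ext C2·C3]  r_C3² + 24r_C3 − 385 = 0  ⇒  r_C3 = 11 (r>0 drops 1)
2. [ext C3·C4]  r_C3² + 8r_C3 − 209 = 0  ⇒  r_C3 = 11 (r>0 drops 1)

11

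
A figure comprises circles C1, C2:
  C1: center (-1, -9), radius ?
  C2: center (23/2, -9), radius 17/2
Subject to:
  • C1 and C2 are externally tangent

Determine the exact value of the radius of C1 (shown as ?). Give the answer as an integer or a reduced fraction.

1. [ext C1·C2]  r_C1² + 17r_C1 − 84 = 0  ⇒  r_C1 = 4 (r>0 drops 1)

4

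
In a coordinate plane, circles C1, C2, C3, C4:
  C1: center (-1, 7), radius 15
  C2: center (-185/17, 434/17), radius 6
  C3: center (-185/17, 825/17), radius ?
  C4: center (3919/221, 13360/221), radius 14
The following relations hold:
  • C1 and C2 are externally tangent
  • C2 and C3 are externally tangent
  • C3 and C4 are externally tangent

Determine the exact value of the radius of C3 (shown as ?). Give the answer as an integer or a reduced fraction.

1. [ext C2·C3]  r_C3² + 12r_C3 − 493 = 0  ⇒  r_C3 = 17 (r>0 drops 1)
2. [ext C3·C4]  r_C3² + 28r_C3 − 765 = 0  ⇒  r_C3 = 17 (r>0 drops 1)

17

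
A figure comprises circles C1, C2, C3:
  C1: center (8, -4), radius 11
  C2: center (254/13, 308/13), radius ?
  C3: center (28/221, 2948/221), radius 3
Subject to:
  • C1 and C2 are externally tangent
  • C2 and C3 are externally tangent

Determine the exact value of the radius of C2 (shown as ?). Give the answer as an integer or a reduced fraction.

1. [ext C1·C2]  r_C2² + 22r_C2 − 779 = 0  ⇒  r_C2 = 19 (r>0 drops 1)
2. [ext C2·C3]  r_C2² + 6r_C2 − 475 = 0  ⇒  r_C2 = 19 (r>0 drops 1)

19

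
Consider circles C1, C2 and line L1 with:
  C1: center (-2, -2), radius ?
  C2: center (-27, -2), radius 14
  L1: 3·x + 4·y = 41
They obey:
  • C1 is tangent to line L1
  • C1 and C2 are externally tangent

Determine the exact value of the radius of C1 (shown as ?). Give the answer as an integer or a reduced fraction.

11

1. [C1‖L1]  r_C1² − 121 = 0  ⇒  r_C1 = 11 (r>0 drops 1)
2. [ext C1·C2]  r_C1² + 28r_C1 − 429 = 0  ⇒  r_C1 = 11 (r>0 drops 1)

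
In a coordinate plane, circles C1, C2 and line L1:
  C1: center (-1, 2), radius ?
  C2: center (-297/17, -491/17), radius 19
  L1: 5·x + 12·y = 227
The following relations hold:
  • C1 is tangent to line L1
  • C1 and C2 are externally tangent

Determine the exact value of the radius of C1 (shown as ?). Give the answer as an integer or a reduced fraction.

1. [C1‖L1]  r_C1² − 256 = 0  ⇒  r_C1 = 16 (r>0 drops 1)
2. [ext C1·C2]  r_C1² + 38r_C1 − 864 = 0  ⇒  r_C1 = 16 (r>0 drops 1)

16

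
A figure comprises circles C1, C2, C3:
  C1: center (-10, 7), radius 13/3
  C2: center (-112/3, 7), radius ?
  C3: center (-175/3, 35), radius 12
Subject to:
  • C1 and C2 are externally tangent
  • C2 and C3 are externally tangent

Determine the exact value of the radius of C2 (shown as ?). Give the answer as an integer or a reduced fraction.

1. [ext C1·C2]  r_C2² + (26/3)r_C2 − 2185/3 = 0  ⇒  r_C2 = 23 (r>0 drops 1)
2. [ext C2·C3]  r_C2² + 24r_C2 − 1081 = 0  ⇒  r_C2 = 23 (r>0 drops 1)

23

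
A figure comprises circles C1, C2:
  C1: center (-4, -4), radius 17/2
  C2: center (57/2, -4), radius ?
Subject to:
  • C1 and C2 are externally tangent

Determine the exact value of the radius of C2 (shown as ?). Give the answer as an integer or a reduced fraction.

1. [ext C1·C2]  r_C2² + 17r_C2 − 984 = 0  ⇒  r_C2 = 24 (r>0 drops 1)

24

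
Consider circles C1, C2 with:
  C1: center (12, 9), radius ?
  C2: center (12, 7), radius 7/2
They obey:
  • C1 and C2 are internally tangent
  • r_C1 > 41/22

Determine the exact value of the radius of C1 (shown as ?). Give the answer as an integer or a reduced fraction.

1. [int C1,C2]  r_C1² − 7r_C1 + 33/4 = 0  ⇒  r_C1 = 3/2 or 11/2
2. given r_C1 > 41/22: keep 11/2

11/2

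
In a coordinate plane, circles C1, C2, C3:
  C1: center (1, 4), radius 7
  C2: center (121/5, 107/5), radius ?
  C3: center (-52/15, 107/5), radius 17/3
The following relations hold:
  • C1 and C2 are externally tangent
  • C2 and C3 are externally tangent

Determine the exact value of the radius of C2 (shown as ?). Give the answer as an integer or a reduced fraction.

1. [ext C1·C2]  r_C2² + 14r_C2 − 792 = 0  ⇒  r_C2 = 22 (r>0 drops 1)
2. [ext C2·C3]  r_C2² + (34/3)r_C2 − 2200/3 = 0  ⇒  r_C2 = 22 (r>0 drops 1)

22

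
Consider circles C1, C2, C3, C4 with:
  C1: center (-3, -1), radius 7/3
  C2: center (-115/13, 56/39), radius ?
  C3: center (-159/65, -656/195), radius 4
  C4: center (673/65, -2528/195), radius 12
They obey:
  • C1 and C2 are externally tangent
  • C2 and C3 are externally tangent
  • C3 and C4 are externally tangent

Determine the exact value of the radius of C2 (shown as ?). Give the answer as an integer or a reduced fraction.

1. [ext C1·C2]  r_C2² + (14/3)r_C2 − 104/3 = 0  ⇒  r_C2 = 4 (r>0 drops 1)
2. [ext C2·C3]  r_C2² + 8r_C2 − 48 = 0  ⇒  r_C2 = 4 (r>0 drops 1)

4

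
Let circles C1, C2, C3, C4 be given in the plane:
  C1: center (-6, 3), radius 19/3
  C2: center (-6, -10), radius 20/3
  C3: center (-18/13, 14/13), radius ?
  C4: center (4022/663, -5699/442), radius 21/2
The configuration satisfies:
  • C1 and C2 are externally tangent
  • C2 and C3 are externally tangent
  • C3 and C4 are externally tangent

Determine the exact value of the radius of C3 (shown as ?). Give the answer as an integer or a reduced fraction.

1. [ext C2·C3]  r_C3² + (40/3)r_C3 − 896/9 = 0  ⇒  r_C3 = 16/3 (r>0 drops 1)
2. [ext C3·C4]  r_C3² + 21r_C3 − 1264/9 = 0  ⇒  r_C3 = 16/3 (r>0 drops 1)

16/3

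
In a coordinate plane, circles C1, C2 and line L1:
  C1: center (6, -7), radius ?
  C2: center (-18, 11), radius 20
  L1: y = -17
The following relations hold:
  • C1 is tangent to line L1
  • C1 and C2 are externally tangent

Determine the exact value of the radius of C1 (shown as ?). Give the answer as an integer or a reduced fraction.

1. [C1‖L1]  r_C1² − 100 = 0  ⇒  r_C1 = 10 (r>0 drops 1)
2. [ext C1·C2]  r_C1² + 40r_C1 − 500 = 0  ⇒  r_C1 = 10 (r>0 drops 1)

10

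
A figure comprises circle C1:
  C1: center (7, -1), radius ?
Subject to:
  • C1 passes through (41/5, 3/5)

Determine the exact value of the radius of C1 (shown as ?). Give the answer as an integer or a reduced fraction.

1. [C1∋P]  r_C1² − 4 = 0  ⇒  r_C1 = 2 (r>0 drops 1)

2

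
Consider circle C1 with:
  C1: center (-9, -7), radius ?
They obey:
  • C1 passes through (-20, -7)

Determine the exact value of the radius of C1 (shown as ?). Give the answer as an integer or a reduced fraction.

1. [C1∋P]  r_C1² − 121 = 0  ⇒  r_C1 = 11 (r>0 drops 1)

11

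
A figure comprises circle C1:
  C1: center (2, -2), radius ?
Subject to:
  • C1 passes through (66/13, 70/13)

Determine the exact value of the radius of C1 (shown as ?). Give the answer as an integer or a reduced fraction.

1. [C1∋P]  r_C1² − 64 = 0  ⇒  r_C1 = 8 (r>0 drops 1)

8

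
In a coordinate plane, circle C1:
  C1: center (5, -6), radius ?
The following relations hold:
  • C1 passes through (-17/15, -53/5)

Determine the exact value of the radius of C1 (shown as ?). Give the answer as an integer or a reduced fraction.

1. [C1∋P]  r_C1² − 529/9 = 0  ⇒  r_C1 = 23/3 (r>0 drops 1)

23/3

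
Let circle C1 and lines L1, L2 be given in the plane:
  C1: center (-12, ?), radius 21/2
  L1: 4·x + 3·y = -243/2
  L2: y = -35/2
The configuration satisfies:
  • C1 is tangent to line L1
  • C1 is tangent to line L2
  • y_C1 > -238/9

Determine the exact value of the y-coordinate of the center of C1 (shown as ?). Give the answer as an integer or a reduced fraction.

1. [C1‖L1]  y_C1² + 49y_C1 + 294 = 0  ⇒  y_C1 = -42 or -7
2. [C1‖L2]  y_C1² + 35y_C1 + 196 = 0  ⇒  y_C1 = -28 or -7

-7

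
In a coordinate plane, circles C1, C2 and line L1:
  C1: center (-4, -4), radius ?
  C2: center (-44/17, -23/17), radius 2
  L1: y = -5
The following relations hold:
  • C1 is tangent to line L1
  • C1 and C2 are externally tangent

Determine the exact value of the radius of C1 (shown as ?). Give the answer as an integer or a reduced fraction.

1

1. [C1‖L1]  r_C1² − 1 = 0  ⇒  r_C1 = 1 (r>0 drops 1)
2. [ext C1·C2]  r_C1² + 4r_C1 − 5 = 0  ⇒  r_C1 = 1 (r>0 drops 1)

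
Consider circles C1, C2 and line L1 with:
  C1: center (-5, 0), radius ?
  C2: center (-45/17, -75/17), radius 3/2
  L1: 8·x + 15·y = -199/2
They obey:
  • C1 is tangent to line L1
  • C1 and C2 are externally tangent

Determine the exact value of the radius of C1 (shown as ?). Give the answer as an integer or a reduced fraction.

7/2

1. [C1‖L1]  r_C1² − 49/4 = 0  ⇒  r_C1 = 7/2 (r>0 drops 1)
2. [ext C1·C2]  r_C1² + 3r_C1 − 91/4 = 0  ⇒  r_C1 = 7/2 (r>0 drops 1)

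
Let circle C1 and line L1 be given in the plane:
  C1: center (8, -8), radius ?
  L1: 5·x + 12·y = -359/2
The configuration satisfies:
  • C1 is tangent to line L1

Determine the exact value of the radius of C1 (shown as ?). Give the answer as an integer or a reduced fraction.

19/2

1. [C1‖L1]  r_C1² − 361/4 = 0  ⇒  r_C1 = 19/2 (r>0 drops 1)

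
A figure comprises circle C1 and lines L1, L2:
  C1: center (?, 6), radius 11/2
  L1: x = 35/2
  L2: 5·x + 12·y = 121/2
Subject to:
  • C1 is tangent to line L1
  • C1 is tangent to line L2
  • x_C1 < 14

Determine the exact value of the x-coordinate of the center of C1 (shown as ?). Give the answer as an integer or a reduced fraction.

12

1. [C1‖L1]  x_C1² − 35x_C1 + 276 = 0  ⇒  x_C1 = 12 or 23
2. [C1‖L2]  x_C1² + (23/5)x_C1 − 996/5 = 0  ⇒  x_C1 = -83/5 or 12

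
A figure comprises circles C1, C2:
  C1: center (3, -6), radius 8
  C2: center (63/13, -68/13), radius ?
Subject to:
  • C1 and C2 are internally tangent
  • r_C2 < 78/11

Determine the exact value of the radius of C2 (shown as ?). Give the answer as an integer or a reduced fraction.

1. [int C1,C2]  r_C2² − 16r_C2 + 60 = 0  ⇒  r_C2 = 6 or 10
2. given r_C2 < 78/11: keep 6

6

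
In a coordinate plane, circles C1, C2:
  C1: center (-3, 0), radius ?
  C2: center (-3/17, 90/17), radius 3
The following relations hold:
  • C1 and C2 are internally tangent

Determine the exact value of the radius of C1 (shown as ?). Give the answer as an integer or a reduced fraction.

1. [int C1,C2]  r_C1² − 6r_C1 − 27 = 0  ⇒  r_C1 = 9 (r>0 drops 1)

9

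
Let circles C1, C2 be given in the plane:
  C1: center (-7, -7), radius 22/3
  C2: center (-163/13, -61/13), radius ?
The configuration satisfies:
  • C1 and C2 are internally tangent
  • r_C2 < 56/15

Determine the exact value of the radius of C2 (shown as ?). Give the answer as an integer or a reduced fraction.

4/3

1. [int C1,C2]  r_C2² − (44/3)r_C2 + 160/9 = 0  ⇒  r_C2 = 4/3 or 40/3
2. given r_C2 < 56/15: keep 4/3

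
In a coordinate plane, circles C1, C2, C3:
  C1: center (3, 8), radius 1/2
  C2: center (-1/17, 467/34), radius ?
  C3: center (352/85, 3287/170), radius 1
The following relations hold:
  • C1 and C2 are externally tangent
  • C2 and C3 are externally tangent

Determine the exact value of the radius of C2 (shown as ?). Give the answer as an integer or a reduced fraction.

1. [ext C1·C2]  r_C2² + 1r_C2 − 42 = 0  ⇒  r_C2 = 6 (r>0 drops 1)
2. [ext C2·C3]  r_C2² + 2r_C2 − 48 = 0  ⇒  r_C2 = 6 (r>0 drops 1)

6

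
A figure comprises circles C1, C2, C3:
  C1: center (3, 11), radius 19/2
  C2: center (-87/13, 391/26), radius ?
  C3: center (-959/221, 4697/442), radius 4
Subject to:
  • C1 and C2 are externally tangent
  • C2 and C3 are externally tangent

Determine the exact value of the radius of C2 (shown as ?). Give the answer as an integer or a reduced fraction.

1

1. [ext C1·C2]  r_C2² + 19r_C2 − 20 = 0  ⇒  r_C2 = 1 (r>0 drops 1)
2. [ext C2·C3]  r_C2² + 8r_C2 − 9 = 0  ⇒  r_C2 = 1 (r>0 drops 1)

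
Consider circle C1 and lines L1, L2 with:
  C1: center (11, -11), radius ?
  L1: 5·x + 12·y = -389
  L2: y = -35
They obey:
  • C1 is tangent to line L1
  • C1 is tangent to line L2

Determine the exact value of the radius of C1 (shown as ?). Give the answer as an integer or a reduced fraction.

1. [C1‖L1]  r_C1² − 576 = 0  ⇒  r_C1 = 24 (r>0 drops 1)
2. [C1‖L2]  r_C1² − 576 = 0  ⇒  r_C1 = 24 (r>0 drops 1)

24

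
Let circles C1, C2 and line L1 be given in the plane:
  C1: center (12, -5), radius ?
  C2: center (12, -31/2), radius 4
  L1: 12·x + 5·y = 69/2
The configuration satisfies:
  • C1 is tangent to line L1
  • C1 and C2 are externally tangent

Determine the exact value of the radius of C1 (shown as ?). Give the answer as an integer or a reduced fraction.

13/2

1. [C1‖L1]  r_C1² − 169/4 = 0  ⇒  r_C1 = 13/2 (r>0 drops 1)
2. [ext C1·C2]  r_C1² + 8r_C1 − 377/4 = 0  ⇒  r_C1 = 13/2 (r>0 drops 1)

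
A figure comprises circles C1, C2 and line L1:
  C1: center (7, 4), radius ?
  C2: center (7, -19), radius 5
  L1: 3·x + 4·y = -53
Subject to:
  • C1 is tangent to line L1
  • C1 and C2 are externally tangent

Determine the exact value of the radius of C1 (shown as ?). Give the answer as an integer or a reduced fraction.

1. [C1‖L1]  r_C1² − 324 = 0  ⇒  r_C1 = 18 (r>0 drops 1)
2. [ext C1·C2]  r_C1² + 10r_C1 − 504 = 0  ⇒  r_C1 = 18 (r>0 drops 1)

18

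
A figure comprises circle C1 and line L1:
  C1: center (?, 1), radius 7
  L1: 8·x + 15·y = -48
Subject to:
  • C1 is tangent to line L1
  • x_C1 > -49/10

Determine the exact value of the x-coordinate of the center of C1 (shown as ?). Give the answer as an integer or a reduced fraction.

1. [C1‖L1]  x_C1² + (63/4)x_C1 − 637/4 = 0  ⇒  x_C1 = -91/4 or 7
2. given x_C1 > -49/10: keep 7

7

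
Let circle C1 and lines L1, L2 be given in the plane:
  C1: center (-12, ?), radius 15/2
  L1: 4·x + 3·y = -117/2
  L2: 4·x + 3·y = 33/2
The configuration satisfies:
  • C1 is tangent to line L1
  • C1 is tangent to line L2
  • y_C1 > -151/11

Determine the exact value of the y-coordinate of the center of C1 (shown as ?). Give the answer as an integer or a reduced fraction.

9

1. [C1‖L1]  y_C1² + 7y_C1 − 144 = 0  ⇒  y_C1 = -16 or 9
2. [C1‖L2]  y_C1² − 43y_C1 + 306 = 0  ⇒  y_C1 = 9 or 34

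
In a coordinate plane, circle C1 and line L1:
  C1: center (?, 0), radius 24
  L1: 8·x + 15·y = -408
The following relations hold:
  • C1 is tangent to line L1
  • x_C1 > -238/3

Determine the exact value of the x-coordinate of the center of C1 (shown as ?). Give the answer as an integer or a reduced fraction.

0

1. [C1‖L1]  x_C1² + 102x_C1 = 0  ⇒  x_C1 = -102 or 0
2. given x_C1 > -238/3: keep 0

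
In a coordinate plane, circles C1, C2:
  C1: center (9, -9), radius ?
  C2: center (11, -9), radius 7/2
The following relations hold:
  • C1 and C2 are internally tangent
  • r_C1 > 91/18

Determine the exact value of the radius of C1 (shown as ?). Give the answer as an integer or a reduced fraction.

1. [int C1,C2]  r_C1² − 7r_C1 + 33/4 = 0  ⇒  r_C1 = 3/2 or 11/2
2. given r_C1 > 91/18: keep 11/2

11/2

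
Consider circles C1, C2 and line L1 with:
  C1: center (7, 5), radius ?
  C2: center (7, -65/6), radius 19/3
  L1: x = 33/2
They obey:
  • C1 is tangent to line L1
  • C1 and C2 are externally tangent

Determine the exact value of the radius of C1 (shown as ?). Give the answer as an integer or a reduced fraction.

19/2

1. [C1‖L1]  r_C1² − 361/4 = 0  ⇒  r_C1 = 19/2 (r>0 drops 1)
2. [ext C1·C2]  r_C1² + (38/3)r_C1 − 2527/12 = 0  ⇒  r_C1 = 19/2 (r>0 drops 1)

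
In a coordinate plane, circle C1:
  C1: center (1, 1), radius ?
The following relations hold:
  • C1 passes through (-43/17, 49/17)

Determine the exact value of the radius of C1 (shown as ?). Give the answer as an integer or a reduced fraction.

4

1. [C1∋P]  r_C1² − 16 = 0  ⇒  r_C1 = 4 (r>0 drops 1)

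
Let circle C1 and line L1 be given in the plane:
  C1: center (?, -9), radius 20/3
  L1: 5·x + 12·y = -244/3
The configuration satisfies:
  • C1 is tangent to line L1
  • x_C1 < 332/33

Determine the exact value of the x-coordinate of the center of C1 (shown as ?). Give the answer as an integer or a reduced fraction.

-12

1. [C1‖L1]  x_C1² − (32/3)x_C1 − 272 = 0  ⇒  x_C1 = -12 or 68/3
2. given x_C1 < 332/33: keep -12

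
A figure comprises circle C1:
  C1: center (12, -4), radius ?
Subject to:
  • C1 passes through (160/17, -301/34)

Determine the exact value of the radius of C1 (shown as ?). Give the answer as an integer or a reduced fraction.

1. [C1∋P]  r_C1² − 121/4 = 0  ⇒  r_C1 = 11/2 (r>0 drops 1)

11/2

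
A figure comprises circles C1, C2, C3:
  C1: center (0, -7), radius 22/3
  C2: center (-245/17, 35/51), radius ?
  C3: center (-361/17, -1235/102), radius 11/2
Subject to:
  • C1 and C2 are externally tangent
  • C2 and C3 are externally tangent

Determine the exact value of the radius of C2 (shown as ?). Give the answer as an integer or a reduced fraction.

9

1. [ext C1·C2]  r_C2² + (44/3)r_C2 − 213 = 0  ⇒  r_C2 = 9 (r>0 drops 1)
2. [ext C2·C3]  r_C2² + 11r_C2 − 180 = 0  ⇒  r_C2 = 9 (r>0 drops 1)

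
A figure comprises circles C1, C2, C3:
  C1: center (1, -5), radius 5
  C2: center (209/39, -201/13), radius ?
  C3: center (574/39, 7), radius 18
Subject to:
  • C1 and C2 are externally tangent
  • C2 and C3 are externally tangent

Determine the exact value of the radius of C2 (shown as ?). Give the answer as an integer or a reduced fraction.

19/3

1. [ext C1·C2]  r_C2² + 10r_C2 − 931/9 = 0  ⇒  r_C2 = 19/3 (r>0 drops 1)
2. [ext C2·C3]  r_C2² + 36r_C2 − 2413/9 = 0  ⇒  r_C2 = 19/3 (r>0 drops 1)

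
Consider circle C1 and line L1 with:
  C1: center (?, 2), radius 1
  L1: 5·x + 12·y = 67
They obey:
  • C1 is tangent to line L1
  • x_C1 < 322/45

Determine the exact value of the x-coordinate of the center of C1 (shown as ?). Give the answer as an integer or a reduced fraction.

6

1. [C1‖L1]  x_C1² − (86/5)x_C1 + 336/5 = 0  ⇒  x_C1 = 6 or 56/5
2. given x_C1 < 322/45: keep 6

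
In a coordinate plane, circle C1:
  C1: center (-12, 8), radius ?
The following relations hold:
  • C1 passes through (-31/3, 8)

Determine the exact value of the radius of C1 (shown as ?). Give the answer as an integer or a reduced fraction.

5/3

1. [C1∋P]  r_C1² − 25/9 = 0  ⇒  r_C1 = 5/3 (r>0 drops 1)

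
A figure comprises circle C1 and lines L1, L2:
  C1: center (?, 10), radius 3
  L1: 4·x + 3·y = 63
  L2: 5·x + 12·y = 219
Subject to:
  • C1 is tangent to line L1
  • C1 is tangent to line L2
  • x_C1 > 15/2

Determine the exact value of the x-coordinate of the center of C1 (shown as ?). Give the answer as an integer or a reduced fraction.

12

1. [C1‖L1]  x_C1² − (33/2)x_C1 + 54 = 0  ⇒  x_C1 = 9/2 or 12
2. [C1‖L2]  x_C1² − (198/5)x_C1 + 1656/5 = 0  ⇒  x_C1 = 12 or 138/5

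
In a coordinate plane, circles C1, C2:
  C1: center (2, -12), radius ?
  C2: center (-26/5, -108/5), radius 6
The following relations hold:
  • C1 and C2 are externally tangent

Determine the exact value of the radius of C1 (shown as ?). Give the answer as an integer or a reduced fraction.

1. [ext C1·C2]  r_C1² + 12r_C1 − 108 = 0  ⇒  r_C1 = 6 (r>0 drops 1)

6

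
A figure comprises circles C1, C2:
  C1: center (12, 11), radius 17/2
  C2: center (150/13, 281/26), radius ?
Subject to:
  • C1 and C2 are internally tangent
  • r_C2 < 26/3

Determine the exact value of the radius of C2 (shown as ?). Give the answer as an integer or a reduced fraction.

1. [int C1,C2]  r_C2² − 17r_C2 + 72 = 0  ⇒  r_C2 = 8 or 9
2. given r_C2 < 26/3: keep 8

8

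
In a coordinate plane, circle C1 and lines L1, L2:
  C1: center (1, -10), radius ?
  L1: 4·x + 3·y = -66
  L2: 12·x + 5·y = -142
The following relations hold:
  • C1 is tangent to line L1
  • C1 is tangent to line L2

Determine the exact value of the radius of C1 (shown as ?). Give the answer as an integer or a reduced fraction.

1. [C1‖L1]  r_C1² − 64 = 0  ⇒  r_C1 = 8 (r>0 drops 1)
2. [C1‖L2]  r_C1² − 64 = 0  ⇒  r_C1 = 8 (r>0 drops 1)

8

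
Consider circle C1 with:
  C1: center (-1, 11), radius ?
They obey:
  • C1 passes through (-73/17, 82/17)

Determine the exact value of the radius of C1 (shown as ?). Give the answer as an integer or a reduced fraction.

7

1. [C1∋P]  r_C1² − 49 = 0  ⇒  r_C1 = 7 (r>0 drops 1)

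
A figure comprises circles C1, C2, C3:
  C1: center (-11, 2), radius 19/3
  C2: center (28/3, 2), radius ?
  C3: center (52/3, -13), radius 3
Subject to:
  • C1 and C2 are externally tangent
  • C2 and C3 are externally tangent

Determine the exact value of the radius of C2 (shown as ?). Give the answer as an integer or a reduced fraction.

14

1. [ext C1·C2]  r_C2² + (38/3)r_C2 − 1120/3 = 0  ⇒  r_C2 = 14 (r>0 drops 1)
2. [ext C2·C3]  r_C2² + 6r_C2 − 280 = 0  ⇒  r_C2 = 14 (r>0 drops 1)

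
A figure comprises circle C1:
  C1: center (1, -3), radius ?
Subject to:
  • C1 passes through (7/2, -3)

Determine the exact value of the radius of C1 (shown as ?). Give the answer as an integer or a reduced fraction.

5/2

1. [C1∋P]  r_C1² − 25/4 = 0  ⇒  r_C1 = 5/2 (r>0 drops 1)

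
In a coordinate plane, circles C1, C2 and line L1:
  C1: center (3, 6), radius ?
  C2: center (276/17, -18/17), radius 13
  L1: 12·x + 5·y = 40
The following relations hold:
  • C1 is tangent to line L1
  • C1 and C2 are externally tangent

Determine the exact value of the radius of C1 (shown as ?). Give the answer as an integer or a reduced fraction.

2

1. [C1‖L1]  r_C1² − 4 = 0  ⇒  r_C1 = 2 (r>0 drops 1)
2. [ext C1·C2]  r_C1² + 26r_C1 − 56 = 0  ⇒  r_C1 = 2 (r>0 drops 1)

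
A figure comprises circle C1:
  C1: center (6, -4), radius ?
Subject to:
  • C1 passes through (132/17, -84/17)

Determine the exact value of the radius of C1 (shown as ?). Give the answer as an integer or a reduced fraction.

1. [C1∋P]  r_C1² − 4 = 0  ⇒  r_C1 = 2 (r>0 drops 1)

2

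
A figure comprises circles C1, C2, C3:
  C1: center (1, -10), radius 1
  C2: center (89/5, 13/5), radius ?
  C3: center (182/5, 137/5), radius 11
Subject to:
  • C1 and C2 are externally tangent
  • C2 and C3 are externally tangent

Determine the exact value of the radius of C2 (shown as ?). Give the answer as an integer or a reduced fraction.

1. [ext C1·C2]  r_C2² + 2r_C2 − 440 = 0  ⇒  r_C2 = 20 (r>0 drops 1)
2. [ext C2·C3]  r_C2² + 22r_C2 − 840 = 0  ⇒  r_C2 = 20 (r>0 drops 1)

20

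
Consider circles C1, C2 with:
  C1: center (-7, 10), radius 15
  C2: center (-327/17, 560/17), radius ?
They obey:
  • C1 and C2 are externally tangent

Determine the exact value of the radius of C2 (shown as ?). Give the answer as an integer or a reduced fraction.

1. [ext C1·C2]  r_C2² + 30r_C2 − 451 = 0  ⇒  r_C2 = 11 (r>0 drops 1)

11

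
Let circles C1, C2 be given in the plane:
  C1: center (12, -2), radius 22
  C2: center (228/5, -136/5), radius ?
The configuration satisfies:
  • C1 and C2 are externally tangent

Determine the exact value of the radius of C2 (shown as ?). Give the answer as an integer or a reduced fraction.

20

1. [ext C1·C2]  r_C2² + 44r_C2 − 1280 = 0  ⇒  r_C2 = 20 (r>0 drops 1)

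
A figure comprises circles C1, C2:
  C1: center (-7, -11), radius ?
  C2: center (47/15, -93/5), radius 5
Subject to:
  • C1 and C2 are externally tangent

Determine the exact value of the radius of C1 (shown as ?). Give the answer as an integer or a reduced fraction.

1. [ext C1·C2]  r_C1² + 10r_C1 − 1219/9 = 0  ⇒  r_C1 = 23/3 (r>0 drops 1)

23/3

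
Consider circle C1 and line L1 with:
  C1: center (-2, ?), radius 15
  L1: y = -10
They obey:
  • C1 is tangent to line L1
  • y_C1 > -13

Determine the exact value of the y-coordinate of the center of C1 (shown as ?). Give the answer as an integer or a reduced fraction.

5

1. [C1‖L1]  y_C1² + 20y_C1 − 125 = 0  ⇒  y_C1 = -25 or 5
2. given y_C1 > -13: keep 5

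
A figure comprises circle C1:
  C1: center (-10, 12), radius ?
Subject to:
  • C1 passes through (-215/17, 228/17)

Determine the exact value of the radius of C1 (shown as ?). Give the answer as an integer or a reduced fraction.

3

1. [C1∋P]  r_C1² − 9 = 0  ⇒  r_C1 = 3 (r>0 drops 1)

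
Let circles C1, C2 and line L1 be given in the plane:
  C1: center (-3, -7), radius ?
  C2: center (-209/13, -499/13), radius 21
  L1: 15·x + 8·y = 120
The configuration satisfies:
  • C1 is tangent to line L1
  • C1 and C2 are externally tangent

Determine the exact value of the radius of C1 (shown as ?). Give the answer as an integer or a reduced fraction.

1. [C1‖L1]  r_C1² − 169 = 0  ⇒  r_C1 = 13 (r>0 drops 1)
2. [ext C1·C2]  r_C1² + 42r_C1 − 715 = 0  ⇒  r_C1 = 13 (r>0 drops 1)

13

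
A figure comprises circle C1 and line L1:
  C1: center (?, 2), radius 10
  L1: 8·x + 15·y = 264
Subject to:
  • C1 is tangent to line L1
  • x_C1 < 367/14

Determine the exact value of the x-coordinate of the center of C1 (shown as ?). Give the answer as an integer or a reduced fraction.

1. [C1‖L1]  x_C1² − (117/2)x_C1 + 404 = 0  ⇒  x_C1 = 8 or 101/2
2. given x_C1 < 367/14: keep 8

8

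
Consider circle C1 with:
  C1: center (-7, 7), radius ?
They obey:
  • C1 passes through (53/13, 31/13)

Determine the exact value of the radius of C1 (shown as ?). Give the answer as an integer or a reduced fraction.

12

1. [C1∋P]  r_C1² − 144 = 0  ⇒  r_C1 = 12 (r>0 drops 1)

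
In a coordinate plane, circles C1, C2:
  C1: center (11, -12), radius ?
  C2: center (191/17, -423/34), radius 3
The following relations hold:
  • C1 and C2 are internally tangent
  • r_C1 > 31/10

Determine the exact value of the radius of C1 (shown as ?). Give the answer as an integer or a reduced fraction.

7/2

1. [int C1,C2]  r_C1² − 6r_C1 + 35/4 = 0  ⇒  r_C1 = 5/2 or 7/2
2. given r_C1 > 31/10: keep 7/2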